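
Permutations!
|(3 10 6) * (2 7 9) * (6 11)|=|(2 7 9)(3 10 11 6)|=12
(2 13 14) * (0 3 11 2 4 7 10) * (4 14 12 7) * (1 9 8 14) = (0 3 11 2 13 12 7 10)(1 9 8 14) = [3, 9, 13, 11, 4, 5, 6, 10, 14, 8, 0, 2, 7, 12, 1]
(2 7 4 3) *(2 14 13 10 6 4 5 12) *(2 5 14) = (2 7 14 13 10 6 4 3)(5 12) = [0, 1, 7, 2, 3, 12, 4, 14, 8, 9, 6, 11, 5, 10, 13]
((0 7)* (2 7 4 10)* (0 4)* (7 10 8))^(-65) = [0, 1, 10, 3, 8, 5, 6, 4, 7, 9, 2] = (2 10)(4 8 7)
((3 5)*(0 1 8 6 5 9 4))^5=(0 3 8 4 5 1 9 6)=[3, 9, 2, 8, 5, 1, 0, 7, 4, 6]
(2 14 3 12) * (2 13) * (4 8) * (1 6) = (1 6)(2 14 3 12 13)(4 8) = [0, 6, 14, 12, 8, 5, 1, 7, 4, 9, 10, 11, 13, 2, 3]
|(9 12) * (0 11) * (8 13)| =2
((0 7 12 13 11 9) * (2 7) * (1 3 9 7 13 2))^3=[9, 0, 7, 1, 4, 5, 6, 13, 8, 3, 10, 2, 11, 12]=(0 9 3 1)(2 7 13 12 11)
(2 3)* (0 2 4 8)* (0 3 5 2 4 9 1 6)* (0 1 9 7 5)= (9)(0 4 8 3 7 5 2)(1 6)= [4, 6, 0, 7, 8, 2, 1, 5, 3, 9]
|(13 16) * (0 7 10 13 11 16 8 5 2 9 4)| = 18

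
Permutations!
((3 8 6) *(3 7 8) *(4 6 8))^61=(8)(4 6 7)=[0, 1, 2, 3, 6, 5, 7, 4, 8]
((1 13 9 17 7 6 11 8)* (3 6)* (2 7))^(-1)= (1 8 11 6 3 7 2 17 9 13)= [0, 8, 17, 7, 4, 5, 3, 2, 11, 13, 10, 6, 12, 1, 14, 15, 16, 9]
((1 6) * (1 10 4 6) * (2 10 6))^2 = [0, 1, 4, 3, 10, 5, 6, 7, 8, 9, 2] = (2 4 10)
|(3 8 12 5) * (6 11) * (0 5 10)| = 6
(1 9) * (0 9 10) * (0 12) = [9, 10, 2, 3, 4, 5, 6, 7, 8, 1, 12, 11, 0] = (0 9 1 10 12)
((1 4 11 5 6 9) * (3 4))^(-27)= (1 3 4 11 5 6 9)= [0, 3, 2, 4, 11, 6, 9, 7, 8, 1, 10, 5]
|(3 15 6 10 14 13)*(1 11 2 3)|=|(1 11 2 3 15 6 10 14 13)|=9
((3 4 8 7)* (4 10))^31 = [0, 1, 2, 10, 8, 5, 6, 3, 7, 9, 4] = (3 10 4 8 7)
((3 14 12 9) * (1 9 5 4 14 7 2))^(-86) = (1 2 7 3 9)(4 12)(5 14) = [0, 2, 7, 9, 12, 14, 6, 3, 8, 1, 10, 11, 4, 13, 5]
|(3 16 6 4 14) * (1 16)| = 6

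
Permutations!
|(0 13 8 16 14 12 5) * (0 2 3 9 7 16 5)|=|(0 13 8 5 2 3 9 7 16 14 12)|=11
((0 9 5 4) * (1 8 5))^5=(0 4 5 8 1 9)=[4, 9, 2, 3, 5, 8, 6, 7, 1, 0]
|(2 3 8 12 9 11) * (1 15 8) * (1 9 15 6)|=12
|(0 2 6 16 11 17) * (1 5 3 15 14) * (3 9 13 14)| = |(0 2 6 16 11 17)(1 5 9 13 14)(3 15)| = 30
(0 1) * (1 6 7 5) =(0 6 7 5 1) =[6, 0, 2, 3, 4, 1, 7, 5]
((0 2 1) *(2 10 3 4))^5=(0 1 2 4 3 10)=[1, 2, 4, 10, 3, 5, 6, 7, 8, 9, 0]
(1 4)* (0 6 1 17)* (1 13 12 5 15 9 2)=(0 6 13 12 5 15 9 2 1 4 17)=[6, 4, 1, 3, 17, 15, 13, 7, 8, 2, 10, 11, 5, 12, 14, 9, 16, 0]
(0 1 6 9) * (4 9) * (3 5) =(0 1 6 4 9)(3 5) =[1, 6, 2, 5, 9, 3, 4, 7, 8, 0]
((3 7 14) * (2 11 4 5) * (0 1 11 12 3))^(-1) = (0 14 7 3 12 2 5 4 11 1) = [14, 0, 5, 12, 11, 4, 6, 3, 8, 9, 10, 1, 2, 13, 7]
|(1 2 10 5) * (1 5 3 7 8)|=6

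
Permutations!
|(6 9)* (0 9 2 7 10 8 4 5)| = |(0 9 6 2 7 10 8 4 5)| = 9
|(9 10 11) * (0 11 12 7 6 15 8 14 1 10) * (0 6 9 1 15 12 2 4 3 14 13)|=44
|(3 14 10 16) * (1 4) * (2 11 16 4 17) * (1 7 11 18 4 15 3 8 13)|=20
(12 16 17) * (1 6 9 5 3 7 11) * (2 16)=(1 6 9 5 3 7 11)(2 16 17 12)=[0, 6, 16, 7, 4, 3, 9, 11, 8, 5, 10, 1, 2, 13, 14, 15, 17, 12]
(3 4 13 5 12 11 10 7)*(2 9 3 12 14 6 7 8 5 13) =(2 9 3 4)(5 14 6 7 12 11 10 8) =[0, 1, 9, 4, 2, 14, 7, 12, 5, 3, 8, 10, 11, 13, 6]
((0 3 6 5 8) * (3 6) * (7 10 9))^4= (7 10 9)= [0, 1, 2, 3, 4, 5, 6, 10, 8, 7, 9]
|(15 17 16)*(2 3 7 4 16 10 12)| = |(2 3 7 4 16 15 17 10 12)| = 9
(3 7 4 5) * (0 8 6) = (0 8 6)(3 7 4 5) = [8, 1, 2, 7, 5, 3, 0, 4, 6]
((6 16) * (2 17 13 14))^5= (2 17 13 14)(6 16)= [0, 1, 17, 3, 4, 5, 16, 7, 8, 9, 10, 11, 12, 14, 2, 15, 6, 13]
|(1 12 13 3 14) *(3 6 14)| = 5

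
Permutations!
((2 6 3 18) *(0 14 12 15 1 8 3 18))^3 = (18)(0 15 3 12 8 14 1) = [15, 0, 2, 12, 4, 5, 6, 7, 14, 9, 10, 11, 8, 13, 1, 3, 16, 17, 18]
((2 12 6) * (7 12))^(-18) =(2 12)(6 7) =[0, 1, 12, 3, 4, 5, 7, 6, 8, 9, 10, 11, 2]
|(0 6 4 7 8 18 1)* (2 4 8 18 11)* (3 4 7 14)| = 24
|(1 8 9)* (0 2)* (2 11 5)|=12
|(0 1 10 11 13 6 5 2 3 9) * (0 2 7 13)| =12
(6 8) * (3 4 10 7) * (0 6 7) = (0 6 8 7 3 4 10) = [6, 1, 2, 4, 10, 5, 8, 3, 7, 9, 0]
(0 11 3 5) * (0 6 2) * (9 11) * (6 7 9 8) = [8, 1, 0, 5, 4, 7, 2, 9, 6, 11, 10, 3] = (0 8 6 2)(3 5 7 9 11)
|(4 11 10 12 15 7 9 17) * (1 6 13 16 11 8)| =|(1 6 13 16 11 10 12 15 7 9 17 4 8)| =13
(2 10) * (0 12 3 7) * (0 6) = [12, 1, 10, 7, 4, 5, 0, 6, 8, 9, 2, 11, 3] = (0 12 3 7 6)(2 10)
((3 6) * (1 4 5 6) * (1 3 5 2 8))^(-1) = (1 8 2 4)(5 6) = [0, 8, 4, 3, 1, 6, 5, 7, 2]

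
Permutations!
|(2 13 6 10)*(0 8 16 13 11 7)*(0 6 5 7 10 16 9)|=|(0 8 9)(2 11 10)(5 7 6 16 13)|=15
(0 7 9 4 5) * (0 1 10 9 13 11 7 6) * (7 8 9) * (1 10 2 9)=(0 6)(1 2 9 4 5 10 7 13 11 8)=[6, 2, 9, 3, 5, 10, 0, 13, 1, 4, 7, 8, 12, 11]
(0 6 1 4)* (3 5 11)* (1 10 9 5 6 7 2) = (0 7 2 1 4)(3 6 10 9 5 11) = [7, 4, 1, 6, 0, 11, 10, 2, 8, 5, 9, 3]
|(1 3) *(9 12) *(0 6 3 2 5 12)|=|(0 6 3 1 2 5 12 9)|=8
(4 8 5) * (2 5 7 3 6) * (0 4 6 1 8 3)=(0 4 3 1 8 7)(2 5 6)=[4, 8, 5, 1, 3, 6, 2, 0, 7]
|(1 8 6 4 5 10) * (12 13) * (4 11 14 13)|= |(1 8 6 11 14 13 12 4 5 10)|= 10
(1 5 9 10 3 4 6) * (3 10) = [0, 5, 2, 4, 6, 9, 1, 7, 8, 3, 10] = (10)(1 5 9 3 4 6)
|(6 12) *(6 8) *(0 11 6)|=5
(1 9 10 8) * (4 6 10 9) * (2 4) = (1 2 4 6 10 8) = [0, 2, 4, 3, 6, 5, 10, 7, 1, 9, 8]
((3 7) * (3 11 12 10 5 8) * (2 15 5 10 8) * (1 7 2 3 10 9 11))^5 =(1 7)(2 15 5 3) =[0, 7, 15, 2, 4, 3, 6, 1, 8, 9, 10, 11, 12, 13, 14, 5]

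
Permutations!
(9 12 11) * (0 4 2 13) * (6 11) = [4, 1, 13, 3, 2, 5, 11, 7, 8, 12, 10, 9, 6, 0] = (0 4 2 13)(6 11 9 12)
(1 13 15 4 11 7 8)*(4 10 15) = (1 13 4 11 7 8)(10 15) = [0, 13, 2, 3, 11, 5, 6, 8, 1, 9, 15, 7, 12, 4, 14, 10]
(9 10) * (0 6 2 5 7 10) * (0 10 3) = (0 6 2 5 7 3)(9 10) = [6, 1, 5, 0, 4, 7, 2, 3, 8, 10, 9]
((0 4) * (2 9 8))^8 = (2 8 9) = [0, 1, 8, 3, 4, 5, 6, 7, 9, 2]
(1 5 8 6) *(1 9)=(1 5 8 6 9)=[0, 5, 2, 3, 4, 8, 9, 7, 6, 1]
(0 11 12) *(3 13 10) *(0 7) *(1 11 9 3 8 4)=[9, 11, 2, 13, 1, 5, 6, 0, 4, 3, 8, 12, 7, 10]=(0 9 3 13 10 8 4 1 11 12 7)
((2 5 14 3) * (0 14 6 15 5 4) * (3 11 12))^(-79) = (0 2 12 14 4 3 11)(5 15 6) = [2, 1, 12, 11, 3, 15, 5, 7, 8, 9, 10, 0, 14, 13, 4, 6]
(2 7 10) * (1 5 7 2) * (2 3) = [0, 5, 3, 2, 4, 7, 6, 10, 8, 9, 1] = (1 5 7 10)(2 3)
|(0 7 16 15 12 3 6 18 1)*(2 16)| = |(0 7 2 16 15 12 3 6 18 1)| = 10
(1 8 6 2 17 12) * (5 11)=(1 8 6 2 17 12)(5 11)=[0, 8, 17, 3, 4, 11, 2, 7, 6, 9, 10, 5, 1, 13, 14, 15, 16, 12]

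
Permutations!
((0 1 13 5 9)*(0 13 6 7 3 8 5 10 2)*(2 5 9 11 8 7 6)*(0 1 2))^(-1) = (0 1 2)(3 7)(5 10 13 9 8 11) = [1, 2, 0, 7, 4, 10, 6, 3, 11, 8, 13, 5, 12, 9]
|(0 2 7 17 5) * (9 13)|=10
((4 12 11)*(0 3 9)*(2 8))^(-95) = (0 3 9)(2 8)(4 12 11) = [3, 1, 8, 9, 12, 5, 6, 7, 2, 0, 10, 4, 11]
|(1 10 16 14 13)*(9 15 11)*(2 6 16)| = 21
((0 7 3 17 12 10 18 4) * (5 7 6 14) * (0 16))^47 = (0 16 4 18 10 12 17 3 7 5 14 6) = [16, 1, 2, 7, 18, 14, 0, 5, 8, 9, 12, 11, 17, 13, 6, 15, 4, 3, 10]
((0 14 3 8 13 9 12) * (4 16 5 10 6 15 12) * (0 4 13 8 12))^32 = (0 3 4 5 6)(10 15 14 12 16) = [3, 1, 2, 4, 5, 6, 0, 7, 8, 9, 15, 11, 16, 13, 12, 14, 10]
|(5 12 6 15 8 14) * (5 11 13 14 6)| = |(5 12)(6 15 8)(11 13 14)| = 6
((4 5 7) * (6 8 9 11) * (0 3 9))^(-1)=(0 8 6 11 9 3)(4 7 5)=[8, 1, 2, 0, 7, 4, 11, 5, 6, 3, 10, 9]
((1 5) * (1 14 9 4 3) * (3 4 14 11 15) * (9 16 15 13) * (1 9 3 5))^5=(3 5 14 13 15 9 11 16)=[0, 1, 2, 5, 4, 14, 6, 7, 8, 11, 10, 16, 12, 15, 13, 9, 3]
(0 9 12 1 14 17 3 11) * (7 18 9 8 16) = [8, 14, 2, 11, 4, 5, 6, 18, 16, 12, 10, 0, 1, 13, 17, 15, 7, 3, 9] = (0 8 16 7 18 9 12 1 14 17 3 11)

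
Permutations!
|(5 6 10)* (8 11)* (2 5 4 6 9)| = |(2 5 9)(4 6 10)(8 11)| = 6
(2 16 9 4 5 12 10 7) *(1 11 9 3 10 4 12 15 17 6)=(1 11 9 12 4 5 15 17 6)(2 16 3 10 7)=[0, 11, 16, 10, 5, 15, 1, 2, 8, 12, 7, 9, 4, 13, 14, 17, 3, 6]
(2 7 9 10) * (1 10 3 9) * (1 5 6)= (1 10 2 7 5 6)(3 9)= [0, 10, 7, 9, 4, 6, 1, 5, 8, 3, 2]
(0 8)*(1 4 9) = (0 8)(1 4 9) = [8, 4, 2, 3, 9, 5, 6, 7, 0, 1]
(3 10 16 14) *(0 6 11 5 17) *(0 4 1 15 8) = (0 6 11 5 17 4 1 15 8)(3 10 16 14) = [6, 15, 2, 10, 1, 17, 11, 7, 0, 9, 16, 5, 12, 13, 3, 8, 14, 4]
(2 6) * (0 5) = (0 5)(2 6) = [5, 1, 6, 3, 4, 0, 2]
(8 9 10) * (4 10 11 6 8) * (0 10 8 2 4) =(0 10)(2 4 8 9 11 6) =[10, 1, 4, 3, 8, 5, 2, 7, 9, 11, 0, 6]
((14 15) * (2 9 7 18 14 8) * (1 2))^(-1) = (1 8 15 14 18 7 9 2) = [0, 8, 1, 3, 4, 5, 6, 9, 15, 2, 10, 11, 12, 13, 18, 14, 16, 17, 7]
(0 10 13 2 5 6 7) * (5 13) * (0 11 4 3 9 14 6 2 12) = (0 10 5 2 13 12)(3 9 14 6 7 11 4) = [10, 1, 13, 9, 3, 2, 7, 11, 8, 14, 5, 4, 0, 12, 6]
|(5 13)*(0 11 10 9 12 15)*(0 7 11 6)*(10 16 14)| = |(0 6)(5 13)(7 11 16 14 10 9 12 15)| = 8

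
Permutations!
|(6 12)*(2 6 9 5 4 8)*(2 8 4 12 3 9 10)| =7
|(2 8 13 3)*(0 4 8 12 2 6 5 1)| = 8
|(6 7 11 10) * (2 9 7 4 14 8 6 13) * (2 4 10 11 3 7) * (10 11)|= |(2 9)(3 7)(4 14 8 6 11 10 13)|= 14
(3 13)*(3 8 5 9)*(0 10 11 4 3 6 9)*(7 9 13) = (0 10 11 4 3 7 9 6 13 8 5) = [10, 1, 2, 7, 3, 0, 13, 9, 5, 6, 11, 4, 12, 8]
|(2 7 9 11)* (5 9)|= 5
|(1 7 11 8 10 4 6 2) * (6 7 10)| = |(1 10 4 7 11 8 6 2)| = 8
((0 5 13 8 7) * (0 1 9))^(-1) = (0 9 1 7 8 13 5) = [9, 7, 2, 3, 4, 0, 6, 8, 13, 1, 10, 11, 12, 5]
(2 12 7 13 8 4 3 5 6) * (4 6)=(2 12 7 13 8 6)(3 5 4)=[0, 1, 12, 5, 3, 4, 2, 13, 6, 9, 10, 11, 7, 8]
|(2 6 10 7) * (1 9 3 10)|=|(1 9 3 10 7 2 6)|=7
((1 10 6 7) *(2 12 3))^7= (1 7 6 10)(2 12 3)= [0, 7, 12, 2, 4, 5, 10, 6, 8, 9, 1, 11, 3]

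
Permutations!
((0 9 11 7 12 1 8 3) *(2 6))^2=(0 11 12 8)(1 3 9 7)=[11, 3, 2, 9, 4, 5, 6, 1, 0, 7, 10, 12, 8]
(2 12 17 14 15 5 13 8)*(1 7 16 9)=(1 7 16 9)(2 12 17 14 15 5 13 8)=[0, 7, 12, 3, 4, 13, 6, 16, 2, 1, 10, 11, 17, 8, 15, 5, 9, 14]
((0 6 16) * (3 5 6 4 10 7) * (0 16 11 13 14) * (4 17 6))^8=(0 6 13)(3 10 5 7 4)(11 14 17)=[6, 1, 2, 10, 3, 7, 13, 4, 8, 9, 5, 14, 12, 0, 17, 15, 16, 11]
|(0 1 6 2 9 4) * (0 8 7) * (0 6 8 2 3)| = 6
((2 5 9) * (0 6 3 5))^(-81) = [5, 1, 3, 2, 4, 0, 9, 7, 8, 6] = (0 5)(2 3)(6 9)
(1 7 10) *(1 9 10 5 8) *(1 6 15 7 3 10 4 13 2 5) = [0, 3, 5, 10, 13, 8, 15, 1, 6, 4, 9, 11, 12, 2, 14, 7] = (1 3 10 9 4 13 2 5 8 6 15 7)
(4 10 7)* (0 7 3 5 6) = [7, 1, 2, 5, 10, 6, 0, 4, 8, 9, 3] = (0 7 4 10 3 5 6)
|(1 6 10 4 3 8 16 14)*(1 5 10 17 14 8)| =8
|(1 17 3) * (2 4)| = 6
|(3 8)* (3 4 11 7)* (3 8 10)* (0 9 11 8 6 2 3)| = 8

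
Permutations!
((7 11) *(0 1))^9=(0 1)(7 11)=[1, 0, 2, 3, 4, 5, 6, 11, 8, 9, 10, 7]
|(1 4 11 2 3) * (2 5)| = |(1 4 11 5 2 3)| = 6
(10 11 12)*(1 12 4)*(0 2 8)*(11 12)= (0 2 8)(1 11 4)(10 12)= [2, 11, 8, 3, 1, 5, 6, 7, 0, 9, 12, 4, 10]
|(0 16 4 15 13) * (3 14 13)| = 7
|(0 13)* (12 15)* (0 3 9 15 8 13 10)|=6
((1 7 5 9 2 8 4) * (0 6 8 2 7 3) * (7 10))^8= [8, 0, 2, 6, 3, 5, 4, 7, 1, 9, 10]= (10)(0 8 1)(3 6 4)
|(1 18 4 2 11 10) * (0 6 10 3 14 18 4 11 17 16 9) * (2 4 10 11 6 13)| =30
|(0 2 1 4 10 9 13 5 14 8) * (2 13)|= 5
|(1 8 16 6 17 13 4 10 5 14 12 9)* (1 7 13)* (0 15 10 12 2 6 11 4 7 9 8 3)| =|(0 15 10 5 14 2 6 17 1 3)(4 12 8 16 11)(7 13)| =10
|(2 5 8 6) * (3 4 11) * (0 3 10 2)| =|(0 3 4 11 10 2 5 8 6)| =9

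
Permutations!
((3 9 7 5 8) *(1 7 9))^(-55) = (9) = [0, 1, 2, 3, 4, 5, 6, 7, 8, 9]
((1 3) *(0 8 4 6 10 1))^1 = [8, 3, 2, 0, 6, 5, 10, 7, 4, 9, 1] = (0 8 4 6 10 1 3)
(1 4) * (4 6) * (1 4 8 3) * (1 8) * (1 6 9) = (1 9)(3 8) = [0, 9, 2, 8, 4, 5, 6, 7, 3, 1]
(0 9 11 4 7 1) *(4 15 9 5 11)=[5, 0, 2, 3, 7, 11, 6, 1, 8, 4, 10, 15, 12, 13, 14, 9]=(0 5 11 15 9 4 7 1)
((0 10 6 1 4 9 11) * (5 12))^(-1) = (0 11 9 4 1 6 10)(5 12) = [11, 6, 2, 3, 1, 12, 10, 7, 8, 4, 0, 9, 5]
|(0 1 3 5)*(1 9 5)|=|(0 9 5)(1 3)|=6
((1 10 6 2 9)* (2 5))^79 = (1 10 6 5 2 9) = [0, 10, 9, 3, 4, 2, 5, 7, 8, 1, 6]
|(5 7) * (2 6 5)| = |(2 6 5 7)| = 4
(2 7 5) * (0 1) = (0 1)(2 7 5) = [1, 0, 7, 3, 4, 2, 6, 5]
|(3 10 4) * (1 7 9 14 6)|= 15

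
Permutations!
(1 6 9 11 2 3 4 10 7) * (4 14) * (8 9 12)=(1 6 12 8 9 11 2 3 14 4 10 7)=[0, 6, 3, 14, 10, 5, 12, 1, 9, 11, 7, 2, 8, 13, 4]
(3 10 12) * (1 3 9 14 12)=(1 3 10)(9 14 12)=[0, 3, 2, 10, 4, 5, 6, 7, 8, 14, 1, 11, 9, 13, 12]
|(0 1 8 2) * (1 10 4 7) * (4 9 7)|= 7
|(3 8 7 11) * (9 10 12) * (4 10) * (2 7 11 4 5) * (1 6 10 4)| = 24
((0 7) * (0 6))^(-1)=(0 6 7)=[6, 1, 2, 3, 4, 5, 7, 0]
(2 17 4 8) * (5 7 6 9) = (2 17 4 8)(5 7 6 9) = [0, 1, 17, 3, 8, 7, 9, 6, 2, 5, 10, 11, 12, 13, 14, 15, 16, 4]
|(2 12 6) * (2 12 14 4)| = 6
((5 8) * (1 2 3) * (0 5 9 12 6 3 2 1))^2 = (0 8 12 3 5 9 6) = [8, 1, 2, 5, 4, 9, 0, 7, 12, 6, 10, 11, 3]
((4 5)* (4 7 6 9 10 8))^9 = (4 7 9 8 5 6 10) = [0, 1, 2, 3, 7, 6, 10, 9, 5, 8, 4]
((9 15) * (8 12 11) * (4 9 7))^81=(4 9 15 7)=[0, 1, 2, 3, 9, 5, 6, 4, 8, 15, 10, 11, 12, 13, 14, 7]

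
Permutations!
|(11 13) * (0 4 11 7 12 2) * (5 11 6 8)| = 10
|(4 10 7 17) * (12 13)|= 4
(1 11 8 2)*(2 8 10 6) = (1 11 10 6 2) = [0, 11, 1, 3, 4, 5, 2, 7, 8, 9, 6, 10]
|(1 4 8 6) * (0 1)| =|(0 1 4 8 6)| =5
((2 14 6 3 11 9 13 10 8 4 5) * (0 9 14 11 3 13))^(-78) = (2 6 8)(4 11 13)(5 14 10) = [0, 1, 6, 3, 11, 14, 8, 7, 2, 9, 5, 13, 12, 4, 10]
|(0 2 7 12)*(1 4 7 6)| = |(0 2 6 1 4 7 12)| = 7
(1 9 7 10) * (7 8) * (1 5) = [0, 9, 2, 3, 4, 1, 6, 10, 7, 8, 5] = (1 9 8 7 10 5)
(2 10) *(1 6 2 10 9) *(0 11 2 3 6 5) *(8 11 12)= (0 12 8 11 2 9 1 5)(3 6)= [12, 5, 9, 6, 4, 0, 3, 7, 11, 1, 10, 2, 8]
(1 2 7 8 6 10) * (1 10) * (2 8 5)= (10)(1 8 6)(2 7 5)= [0, 8, 7, 3, 4, 2, 1, 5, 6, 9, 10]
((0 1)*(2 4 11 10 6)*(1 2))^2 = (0 4 10 1 2 11 6) = [4, 2, 11, 3, 10, 5, 0, 7, 8, 9, 1, 6]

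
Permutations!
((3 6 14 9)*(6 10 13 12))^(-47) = (3 13 6 9 10 12 14) = [0, 1, 2, 13, 4, 5, 9, 7, 8, 10, 12, 11, 14, 6, 3]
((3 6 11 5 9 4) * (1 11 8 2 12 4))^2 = (1 5)(2 4 6)(3 8 12)(9 11) = [0, 5, 4, 8, 6, 1, 2, 7, 12, 11, 10, 9, 3]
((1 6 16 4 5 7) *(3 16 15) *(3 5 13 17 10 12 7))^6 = (1 4)(3 12)(5 10)(6 13)(7 16)(15 17) = [0, 4, 2, 12, 1, 10, 13, 16, 8, 9, 5, 11, 3, 6, 14, 17, 7, 15]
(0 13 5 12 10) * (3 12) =(0 13 5 3 12 10) =[13, 1, 2, 12, 4, 3, 6, 7, 8, 9, 0, 11, 10, 5]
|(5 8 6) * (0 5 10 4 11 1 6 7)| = 20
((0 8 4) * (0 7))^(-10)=(0 4)(7 8)=[4, 1, 2, 3, 0, 5, 6, 8, 7]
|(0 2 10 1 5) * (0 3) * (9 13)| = |(0 2 10 1 5 3)(9 13)| = 6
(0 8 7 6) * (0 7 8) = (8)(6 7) = [0, 1, 2, 3, 4, 5, 7, 6, 8]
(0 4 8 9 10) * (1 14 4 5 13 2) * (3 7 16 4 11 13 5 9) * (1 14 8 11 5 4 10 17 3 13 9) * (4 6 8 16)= (0 1 16 10)(2 14 5 6 8 13)(3 7 4 11 9 17)= [1, 16, 14, 7, 11, 6, 8, 4, 13, 17, 0, 9, 12, 2, 5, 15, 10, 3]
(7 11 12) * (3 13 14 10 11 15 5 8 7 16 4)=[0, 1, 2, 13, 3, 8, 6, 15, 7, 9, 11, 12, 16, 14, 10, 5, 4]=(3 13 14 10 11 12 16 4)(5 8 7 15)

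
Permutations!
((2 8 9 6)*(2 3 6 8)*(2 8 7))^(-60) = [0, 1, 2, 3, 4, 5, 6, 7, 8, 9] = (9)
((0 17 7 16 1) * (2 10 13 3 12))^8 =(0 16 17 1 7)(2 3 10 12 13) =[16, 7, 3, 10, 4, 5, 6, 0, 8, 9, 12, 11, 13, 2, 14, 15, 17, 1]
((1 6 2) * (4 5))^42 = (6) = [0, 1, 2, 3, 4, 5, 6]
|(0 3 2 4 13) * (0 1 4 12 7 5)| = 6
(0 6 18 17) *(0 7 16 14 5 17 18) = [6, 1, 2, 3, 4, 17, 0, 16, 8, 9, 10, 11, 12, 13, 5, 15, 14, 7, 18] = (18)(0 6)(5 17 7 16 14)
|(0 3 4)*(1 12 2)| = 3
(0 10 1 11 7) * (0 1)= [10, 11, 2, 3, 4, 5, 6, 1, 8, 9, 0, 7]= (0 10)(1 11 7)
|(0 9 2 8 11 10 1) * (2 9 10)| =|(0 10 1)(2 8 11)| =3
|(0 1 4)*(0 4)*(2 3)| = 2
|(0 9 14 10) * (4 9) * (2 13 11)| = 15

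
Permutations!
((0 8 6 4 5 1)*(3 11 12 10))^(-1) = [1, 5, 2, 10, 6, 4, 8, 7, 0, 9, 12, 3, 11] = (0 1 5 4 6 8)(3 10 12 11)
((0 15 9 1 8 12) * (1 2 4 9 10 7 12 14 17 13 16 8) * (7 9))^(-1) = [12, 1, 9, 3, 2, 5, 6, 4, 16, 10, 15, 11, 7, 17, 8, 0, 13, 14] = (0 12 7 4 2 9 10 15)(8 16 13 17 14)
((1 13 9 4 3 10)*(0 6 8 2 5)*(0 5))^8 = (1 9 3)(4 10 13) = [0, 9, 2, 1, 10, 5, 6, 7, 8, 3, 13, 11, 12, 4]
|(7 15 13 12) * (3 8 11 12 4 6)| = 9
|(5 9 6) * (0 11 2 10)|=|(0 11 2 10)(5 9 6)|=12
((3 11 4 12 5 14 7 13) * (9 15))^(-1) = (3 13 7 14 5 12 4 11)(9 15) = [0, 1, 2, 13, 11, 12, 6, 14, 8, 15, 10, 3, 4, 7, 5, 9]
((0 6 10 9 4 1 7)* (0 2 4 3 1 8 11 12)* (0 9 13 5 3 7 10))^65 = (13)(0 6)(2 8 12 7 4 11 9) = [6, 1, 8, 3, 11, 5, 0, 4, 12, 2, 10, 9, 7, 13]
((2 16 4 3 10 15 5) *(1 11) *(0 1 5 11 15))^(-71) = (0 10 3 4 16 2 5 11 15 1) = [10, 0, 5, 4, 16, 11, 6, 7, 8, 9, 3, 15, 12, 13, 14, 1, 2]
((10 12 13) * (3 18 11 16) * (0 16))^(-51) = (0 11 18 3 16) = [11, 1, 2, 16, 4, 5, 6, 7, 8, 9, 10, 18, 12, 13, 14, 15, 0, 17, 3]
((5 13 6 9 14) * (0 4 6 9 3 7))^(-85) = (5 14 9 13) = [0, 1, 2, 3, 4, 14, 6, 7, 8, 13, 10, 11, 12, 5, 9]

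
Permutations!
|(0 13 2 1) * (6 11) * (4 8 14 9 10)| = |(0 13 2 1)(4 8 14 9 10)(6 11)| = 20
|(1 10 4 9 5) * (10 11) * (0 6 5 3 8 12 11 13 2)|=42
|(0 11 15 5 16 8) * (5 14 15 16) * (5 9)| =4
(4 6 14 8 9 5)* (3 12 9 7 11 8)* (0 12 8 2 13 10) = (0 12 9 5 4 6 14 3 8 7 11 2 13 10) = [12, 1, 13, 8, 6, 4, 14, 11, 7, 5, 0, 2, 9, 10, 3]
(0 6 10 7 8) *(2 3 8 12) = (0 6 10 7 12 2 3 8) = [6, 1, 3, 8, 4, 5, 10, 12, 0, 9, 7, 11, 2]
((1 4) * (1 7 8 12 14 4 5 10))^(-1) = (1 10 5)(4 14 12 8 7) = [0, 10, 2, 3, 14, 1, 6, 4, 7, 9, 5, 11, 8, 13, 12]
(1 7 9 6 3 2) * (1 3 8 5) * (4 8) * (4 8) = (1 7 9 6 8 5)(2 3) = [0, 7, 3, 2, 4, 1, 8, 9, 5, 6]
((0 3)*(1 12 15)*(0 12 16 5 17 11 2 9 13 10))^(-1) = (0 10 13 9 2 11 17 5 16 1 15 12 3) = [10, 15, 11, 0, 4, 16, 6, 7, 8, 2, 13, 17, 3, 9, 14, 12, 1, 5]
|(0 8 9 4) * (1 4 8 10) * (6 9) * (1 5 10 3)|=|(0 3 1 4)(5 10)(6 9 8)|=12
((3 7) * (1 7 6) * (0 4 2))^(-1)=(0 2 4)(1 6 3 7)=[2, 6, 4, 7, 0, 5, 3, 1]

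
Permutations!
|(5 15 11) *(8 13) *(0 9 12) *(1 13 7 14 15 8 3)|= |(0 9 12)(1 13 3)(5 8 7 14 15 11)|= 6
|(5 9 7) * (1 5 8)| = 5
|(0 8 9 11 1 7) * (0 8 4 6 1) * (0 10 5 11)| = 21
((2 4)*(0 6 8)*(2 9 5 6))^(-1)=(0 8 6 5 9 4 2)=[8, 1, 0, 3, 2, 9, 5, 7, 6, 4]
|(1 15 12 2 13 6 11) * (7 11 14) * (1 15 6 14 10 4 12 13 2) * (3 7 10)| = |(1 6 3 7 11 15 13 14 10 4 12)| = 11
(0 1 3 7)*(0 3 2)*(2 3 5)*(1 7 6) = [7, 3, 0, 6, 4, 2, 1, 5] = (0 7 5 2)(1 3 6)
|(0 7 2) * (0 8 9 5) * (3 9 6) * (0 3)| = 15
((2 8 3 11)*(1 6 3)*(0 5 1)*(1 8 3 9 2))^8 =(0 8 5)(1 9 3)(2 11 6) =[8, 9, 11, 1, 4, 0, 2, 7, 5, 3, 10, 6]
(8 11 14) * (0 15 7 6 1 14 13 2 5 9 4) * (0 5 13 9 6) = [15, 14, 13, 3, 5, 6, 1, 0, 11, 4, 10, 9, 12, 2, 8, 7] = (0 15 7)(1 14 8 11 9 4 5 6)(2 13)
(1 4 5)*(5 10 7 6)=(1 4 10 7 6 5)=[0, 4, 2, 3, 10, 1, 5, 6, 8, 9, 7]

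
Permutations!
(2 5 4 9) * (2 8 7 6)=(2 5 4 9 8 7 6)=[0, 1, 5, 3, 9, 4, 2, 6, 7, 8]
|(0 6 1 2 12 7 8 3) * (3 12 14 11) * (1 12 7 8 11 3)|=10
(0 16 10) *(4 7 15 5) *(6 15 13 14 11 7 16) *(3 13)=(0 6 15 5 4 16 10)(3 13 14 11 7)=[6, 1, 2, 13, 16, 4, 15, 3, 8, 9, 0, 7, 12, 14, 11, 5, 10]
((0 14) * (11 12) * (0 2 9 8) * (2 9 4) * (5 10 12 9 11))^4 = (0 8 9 11 14)(5 10 12) = [8, 1, 2, 3, 4, 10, 6, 7, 9, 11, 12, 14, 5, 13, 0]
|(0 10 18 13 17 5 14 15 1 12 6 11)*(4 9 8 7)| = 12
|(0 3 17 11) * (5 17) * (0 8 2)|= 7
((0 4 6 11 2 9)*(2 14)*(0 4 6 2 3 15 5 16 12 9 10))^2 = (0 11 3 5 12 4 10 6 14 15 16 9 2) = [11, 1, 0, 5, 10, 12, 14, 7, 8, 2, 6, 3, 4, 13, 15, 16, 9]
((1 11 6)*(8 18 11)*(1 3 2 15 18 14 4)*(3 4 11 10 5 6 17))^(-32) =(1 15 8 18 14 10 11 5 17 6 3 4 2) =[0, 15, 1, 4, 2, 17, 3, 7, 18, 9, 11, 5, 12, 13, 10, 8, 16, 6, 14]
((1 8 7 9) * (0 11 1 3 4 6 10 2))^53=(0 10 4 9 8 11 2 6 3 7 1)=[10, 0, 6, 7, 9, 5, 3, 1, 11, 8, 4, 2]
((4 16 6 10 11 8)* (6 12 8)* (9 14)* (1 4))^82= (1 16 8 4 12)(6 10 11)= [0, 16, 2, 3, 12, 5, 10, 7, 4, 9, 11, 6, 1, 13, 14, 15, 8]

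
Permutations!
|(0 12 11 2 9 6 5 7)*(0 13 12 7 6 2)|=|(0 7 13 12 11)(2 9)(5 6)|=10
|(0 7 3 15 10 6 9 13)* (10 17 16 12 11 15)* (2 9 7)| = 20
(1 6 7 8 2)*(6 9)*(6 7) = (1 9 7 8 2) = [0, 9, 1, 3, 4, 5, 6, 8, 2, 7]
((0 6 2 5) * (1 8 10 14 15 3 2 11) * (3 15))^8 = (15)(0 2 14 8 11)(1 6 5 3 10) = [2, 6, 14, 10, 4, 3, 5, 7, 11, 9, 1, 0, 12, 13, 8, 15]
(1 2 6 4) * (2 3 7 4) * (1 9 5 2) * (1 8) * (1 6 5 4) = (1 3 7)(2 5)(4 9)(6 8) = [0, 3, 5, 7, 9, 2, 8, 1, 6, 4]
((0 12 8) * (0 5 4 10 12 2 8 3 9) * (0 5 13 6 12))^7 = [9, 1, 5, 8, 12, 6, 0, 7, 4, 13, 3, 11, 2, 10] = (0 9 13 10 3 8 4 12 2 5 6)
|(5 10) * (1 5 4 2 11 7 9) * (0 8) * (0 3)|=24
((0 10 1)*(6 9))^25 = [10, 0, 2, 3, 4, 5, 9, 7, 8, 6, 1] = (0 10 1)(6 9)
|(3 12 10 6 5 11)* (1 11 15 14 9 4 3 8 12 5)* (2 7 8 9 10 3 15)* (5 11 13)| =|(1 13 5 2 7 8 12 3 11 9 4 15 14 10 6)| =15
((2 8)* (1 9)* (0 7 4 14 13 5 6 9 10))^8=(0 1 6 13 4)(5 14 7 10 9)=[1, 6, 2, 3, 0, 14, 13, 10, 8, 5, 9, 11, 12, 4, 7]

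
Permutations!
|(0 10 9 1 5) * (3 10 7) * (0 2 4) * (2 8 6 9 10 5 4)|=|(10)(0 7 3 5 8 6 9 1 4)|=9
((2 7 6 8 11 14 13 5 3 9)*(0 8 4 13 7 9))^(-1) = (0 3 5 13 4 6 7 14 11 8)(2 9) = [3, 1, 9, 5, 6, 13, 7, 14, 0, 2, 10, 8, 12, 4, 11]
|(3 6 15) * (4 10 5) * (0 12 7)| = 3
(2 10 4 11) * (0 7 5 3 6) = [7, 1, 10, 6, 11, 3, 0, 5, 8, 9, 4, 2] = (0 7 5 3 6)(2 10 4 11)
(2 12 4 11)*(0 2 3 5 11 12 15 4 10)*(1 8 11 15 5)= (0 2 5 15 4 12 10)(1 8 11 3)= [2, 8, 5, 1, 12, 15, 6, 7, 11, 9, 0, 3, 10, 13, 14, 4]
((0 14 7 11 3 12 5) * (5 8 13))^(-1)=(0 5 13 8 12 3 11 7 14)=[5, 1, 2, 11, 4, 13, 6, 14, 12, 9, 10, 7, 3, 8, 0]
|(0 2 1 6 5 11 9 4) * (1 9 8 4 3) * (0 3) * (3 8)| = |(0 2 9)(1 6 5 11 3)(4 8)| = 30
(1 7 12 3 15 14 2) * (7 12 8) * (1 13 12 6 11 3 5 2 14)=[0, 6, 13, 15, 4, 2, 11, 8, 7, 9, 10, 3, 5, 12, 14, 1]=(1 6 11 3 15)(2 13 12 5)(7 8)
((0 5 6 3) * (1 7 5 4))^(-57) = (0 3 6 5 7 1 4) = [3, 4, 2, 6, 0, 7, 5, 1]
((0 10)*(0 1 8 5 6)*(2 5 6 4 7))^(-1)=[6, 10, 7, 3, 5, 2, 8, 4, 1, 9, 0]=(0 6 8 1 10)(2 7 4 5)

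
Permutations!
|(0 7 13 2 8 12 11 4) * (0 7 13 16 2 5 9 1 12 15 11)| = |(0 13 5 9 1 12)(2 8 15 11 4 7 16)| = 42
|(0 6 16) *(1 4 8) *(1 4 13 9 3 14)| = 30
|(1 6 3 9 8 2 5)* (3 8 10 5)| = |(1 6 8 2 3 9 10 5)| = 8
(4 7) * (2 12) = (2 12)(4 7) = [0, 1, 12, 3, 7, 5, 6, 4, 8, 9, 10, 11, 2]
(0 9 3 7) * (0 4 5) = (0 9 3 7 4 5) = [9, 1, 2, 7, 5, 0, 6, 4, 8, 3]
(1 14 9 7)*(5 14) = [0, 5, 2, 3, 4, 14, 6, 1, 8, 7, 10, 11, 12, 13, 9] = (1 5 14 9 7)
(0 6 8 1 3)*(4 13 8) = (0 6 4 13 8 1 3) = [6, 3, 2, 0, 13, 5, 4, 7, 1, 9, 10, 11, 12, 8]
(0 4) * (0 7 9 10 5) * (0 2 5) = (0 4 7 9 10)(2 5) = [4, 1, 5, 3, 7, 2, 6, 9, 8, 10, 0]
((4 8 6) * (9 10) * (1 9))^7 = (1 9 10)(4 8 6) = [0, 9, 2, 3, 8, 5, 4, 7, 6, 10, 1]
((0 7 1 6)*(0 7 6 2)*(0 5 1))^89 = [7, 5, 1, 3, 4, 2, 0, 6] = (0 7 6)(1 5 2)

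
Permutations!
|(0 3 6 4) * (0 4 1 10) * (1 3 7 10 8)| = |(0 7 10)(1 8)(3 6)| = 6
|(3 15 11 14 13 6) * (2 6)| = |(2 6 3 15 11 14 13)| = 7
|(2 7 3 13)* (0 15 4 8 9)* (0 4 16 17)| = 12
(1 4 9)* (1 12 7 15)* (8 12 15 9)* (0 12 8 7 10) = (0 12 10)(1 4 7 9 15) = [12, 4, 2, 3, 7, 5, 6, 9, 8, 15, 0, 11, 10, 13, 14, 1]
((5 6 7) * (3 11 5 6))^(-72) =(11) =[0, 1, 2, 3, 4, 5, 6, 7, 8, 9, 10, 11]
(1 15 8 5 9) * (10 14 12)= (1 15 8 5 9)(10 14 12)= [0, 15, 2, 3, 4, 9, 6, 7, 5, 1, 14, 11, 10, 13, 12, 8]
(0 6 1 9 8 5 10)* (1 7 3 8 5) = [6, 9, 2, 8, 4, 10, 7, 3, 1, 5, 0] = (0 6 7 3 8 1 9 5 10)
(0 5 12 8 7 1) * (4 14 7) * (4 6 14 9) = (0 5 12 8 6 14 7 1)(4 9) = [5, 0, 2, 3, 9, 12, 14, 1, 6, 4, 10, 11, 8, 13, 7]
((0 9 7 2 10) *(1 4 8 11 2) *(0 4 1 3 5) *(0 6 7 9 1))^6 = (2 10 4 8 11)(3 6)(5 7) = [0, 1, 10, 6, 8, 7, 3, 5, 11, 9, 4, 2]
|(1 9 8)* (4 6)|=6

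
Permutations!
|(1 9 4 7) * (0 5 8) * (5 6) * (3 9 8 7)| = 6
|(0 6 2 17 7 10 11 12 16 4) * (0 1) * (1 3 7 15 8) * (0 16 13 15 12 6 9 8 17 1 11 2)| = 140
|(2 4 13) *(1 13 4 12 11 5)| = |(1 13 2 12 11 5)| = 6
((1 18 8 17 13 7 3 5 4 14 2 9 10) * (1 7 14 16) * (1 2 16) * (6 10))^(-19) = (1 7 2 17 4 10 16 8 5 6 14 18 3 9 13) = [0, 7, 17, 9, 10, 6, 14, 2, 5, 13, 16, 11, 12, 1, 18, 15, 8, 4, 3]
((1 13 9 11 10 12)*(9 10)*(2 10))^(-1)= [0, 12, 13, 3, 4, 5, 6, 7, 8, 11, 2, 9, 10, 1]= (1 12 10 2 13)(9 11)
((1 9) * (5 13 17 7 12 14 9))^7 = (1 9 14 12 7 17 13 5) = [0, 9, 2, 3, 4, 1, 6, 17, 8, 14, 10, 11, 7, 5, 12, 15, 16, 13]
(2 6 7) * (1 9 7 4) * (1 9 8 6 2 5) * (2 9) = (1 8 6 4 2 9 7 5) = [0, 8, 9, 3, 2, 1, 4, 5, 6, 7]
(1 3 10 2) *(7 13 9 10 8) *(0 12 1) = (0 12 1 3 8 7 13 9 10 2) = [12, 3, 0, 8, 4, 5, 6, 13, 7, 10, 2, 11, 1, 9]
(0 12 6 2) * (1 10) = (0 12 6 2)(1 10) = [12, 10, 0, 3, 4, 5, 2, 7, 8, 9, 1, 11, 6]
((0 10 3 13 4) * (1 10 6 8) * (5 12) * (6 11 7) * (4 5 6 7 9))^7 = (0 4 9 11)(1 8 6 12 5 13 3 10) = [4, 8, 2, 10, 9, 13, 12, 7, 6, 11, 1, 0, 5, 3]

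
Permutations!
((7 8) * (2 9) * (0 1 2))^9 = (0 1 2 9)(7 8) = [1, 2, 9, 3, 4, 5, 6, 8, 7, 0]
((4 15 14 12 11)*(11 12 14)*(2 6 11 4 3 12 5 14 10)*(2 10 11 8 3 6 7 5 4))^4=(2 11 12 7 6 4 5 8 15 14 3)=[0, 1, 11, 2, 5, 8, 4, 6, 15, 9, 10, 12, 7, 13, 3, 14]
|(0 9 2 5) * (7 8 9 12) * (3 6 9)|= |(0 12 7 8 3 6 9 2 5)|= 9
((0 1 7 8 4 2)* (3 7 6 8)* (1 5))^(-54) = (0 1 8 2 5 6 4) = [1, 8, 5, 3, 0, 6, 4, 7, 2]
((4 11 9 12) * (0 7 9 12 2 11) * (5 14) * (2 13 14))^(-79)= (0 7 9 13 14 5 2 11 12 4)= [7, 1, 11, 3, 0, 2, 6, 9, 8, 13, 10, 12, 4, 14, 5]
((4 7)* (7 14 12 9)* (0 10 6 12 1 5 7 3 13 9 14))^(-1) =(0 4 7 5 1 14 12 6 10)(3 9 13) =[4, 14, 2, 9, 7, 1, 10, 5, 8, 13, 0, 11, 6, 3, 12]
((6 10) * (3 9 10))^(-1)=[0, 1, 2, 6, 4, 5, 10, 7, 8, 3, 9]=(3 6 10 9)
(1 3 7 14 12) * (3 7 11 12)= (1 7 14 3 11 12)= [0, 7, 2, 11, 4, 5, 6, 14, 8, 9, 10, 12, 1, 13, 3]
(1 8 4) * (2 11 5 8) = (1 2 11 5 8 4) = [0, 2, 11, 3, 1, 8, 6, 7, 4, 9, 10, 5]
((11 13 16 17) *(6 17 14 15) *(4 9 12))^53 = (4 12 9)(6 16 17 14 11 15 13) = [0, 1, 2, 3, 12, 5, 16, 7, 8, 4, 10, 15, 9, 6, 11, 13, 17, 14]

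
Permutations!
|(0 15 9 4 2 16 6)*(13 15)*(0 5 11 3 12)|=|(0 13 15 9 4 2 16 6 5 11 3 12)|=12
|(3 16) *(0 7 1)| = 6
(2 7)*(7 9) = (2 9 7) = [0, 1, 9, 3, 4, 5, 6, 2, 8, 7]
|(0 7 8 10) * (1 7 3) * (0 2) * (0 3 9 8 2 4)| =|(0 9 8 10 4)(1 7 2 3)| =20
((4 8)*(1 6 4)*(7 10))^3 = (1 8 4 6)(7 10) = [0, 8, 2, 3, 6, 5, 1, 10, 4, 9, 7]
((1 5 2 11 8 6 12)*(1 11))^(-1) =(1 2 5)(6 8 11 12) =[0, 2, 5, 3, 4, 1, 8, 7, 11, 9, 10, 12, 6]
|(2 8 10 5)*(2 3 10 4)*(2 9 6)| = 15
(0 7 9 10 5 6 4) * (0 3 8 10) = (0 7 9)(3 8 10 5 6 4) = [7, 1, 2, 8, 3, 6, 4, 9, 10, 0, 5]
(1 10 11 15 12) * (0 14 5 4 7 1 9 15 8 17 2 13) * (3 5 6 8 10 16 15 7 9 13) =(0 14 6 8 17 2 3 5 4 9 7 1 16 15 12 13)(10 11) =[14, 16, 3, 5, 9, 4, 8, 1, 17, 7, 11, 10, 13, 0, 6, 12, 15, 2]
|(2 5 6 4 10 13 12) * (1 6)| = 8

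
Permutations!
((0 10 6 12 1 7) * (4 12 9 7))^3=(12)(0 9 10 7 6)=[9, 1, 2, 3, 4, 5, 0, 6, 8, 10, 7, 11, 12]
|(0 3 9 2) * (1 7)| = 4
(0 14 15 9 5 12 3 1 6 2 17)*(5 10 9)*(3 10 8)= [14, 6, 17, 1, 4, 12, 2, 7, 3, 8, 9, 11, 10, 13, 15, 5, 16, 0]= (0 14 15 5 12 10 9 8 3 1 6 2 17)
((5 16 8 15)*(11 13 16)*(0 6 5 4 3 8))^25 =(0 6 5 11 13 16)(3 8 15 4) =[6, 1, 2, 8, 3, 11, 5, 7, 15, 9, 10, 13, 12, 16, 14, 4, 0]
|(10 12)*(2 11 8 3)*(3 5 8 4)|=4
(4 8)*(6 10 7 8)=(4 6 10 7 8)=[0, 1, 2, 3, 6, 5, 10, 8, 4, 9, 7]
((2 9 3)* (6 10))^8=[0, 1, 3, 9, 4, 5, 6, 7, 8, 2, 10]=(10)(2 3 9)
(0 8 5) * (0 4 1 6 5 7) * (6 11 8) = (0 6 5 4 1 11 8 7) = [6, 11, 2, 3, 1, 4, 5, 0, 7, 9, 10, 8]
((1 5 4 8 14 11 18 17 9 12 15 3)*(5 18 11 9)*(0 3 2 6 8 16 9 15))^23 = (0 18 4 12 1 5 9 3 17 16)(2 14 6 15 8) = [18, 5, 14, 17, 12, 9, 15, 7, 2, 3, 10, 11, 1, 13, 6, 8, 0, 16, 4]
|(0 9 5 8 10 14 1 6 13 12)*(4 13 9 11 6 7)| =13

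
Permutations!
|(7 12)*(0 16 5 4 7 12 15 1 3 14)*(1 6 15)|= 8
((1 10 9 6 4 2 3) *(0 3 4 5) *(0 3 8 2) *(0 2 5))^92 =(0 1)(3 6)(5 9)(8 10) =[1, 0, 2, 6, 4, 9, 3, 7, 10, 5, 8]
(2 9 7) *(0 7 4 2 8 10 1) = (0 7 8 10 1)(2 9 4) = [7, 0, 9, 3, 2, 5, 6, 8, 10, 4, 1]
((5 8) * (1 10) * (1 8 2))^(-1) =(1 2 5 8 10) =[0, 2, 5, 3, 4, 8, 6, 7, 10, 9, 1]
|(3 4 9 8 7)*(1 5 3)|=|(1 5 3 4 9 8 7)|=7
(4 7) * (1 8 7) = (1 8 7 4) = [0, 8, 2, 3, 1, 5, 6, 4, 7]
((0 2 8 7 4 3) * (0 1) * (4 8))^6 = (8)(0 2 4 3 1) = [2, 0, 4, 1, 3, 5, 6, 7, 8]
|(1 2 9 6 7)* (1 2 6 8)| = |(1 6 7 2 9 8)| = 6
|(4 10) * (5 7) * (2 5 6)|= 4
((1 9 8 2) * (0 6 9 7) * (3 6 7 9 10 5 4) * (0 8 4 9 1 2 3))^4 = (0 6 4 3 9 8 5 7 10) = [6, 1, 2, 9, 3, 7, 4, 10, 5, 8, 0]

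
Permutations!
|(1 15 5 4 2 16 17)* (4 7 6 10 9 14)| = 12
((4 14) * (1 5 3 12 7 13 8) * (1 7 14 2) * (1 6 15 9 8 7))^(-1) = (1 8 9 15 6 2 4 14 12 3 5)(7 13) = [0, 8, 4, 5, 14, 1, 2, 13, 9, 15, 10, 11, 3, 7, 12, 6]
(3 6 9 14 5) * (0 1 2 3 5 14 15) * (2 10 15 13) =(0 1 10 15)(2 3 6 9 13) =[1, 10, 3, 6, 4, 5, 9, 7, 8, 13, 15, 11, 12, 2, 14, 0]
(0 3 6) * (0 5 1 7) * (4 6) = [3, 7, 2, 4, 6, 1, 5, 0] = (0 3 4 6 5 1 7)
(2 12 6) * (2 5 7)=[0, 1, 12, 3, 4, 7, 5, 2, 8, 9, 10, 11, 6]=(2 12 6 5 7)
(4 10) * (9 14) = (4 10)(9 14) = [0, 1, 2, 3, 10, 5, 6, 7, 8, 14, 4, 11, 12, 13, 9]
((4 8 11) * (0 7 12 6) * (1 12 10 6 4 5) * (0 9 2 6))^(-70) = (0 10 7)(1 4 11)(2 9 6)(5 12 8) = [10, 4, 9, 3, 11, 12, 2, 0, 5, 6, 7, 1, 8]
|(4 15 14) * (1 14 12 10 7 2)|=8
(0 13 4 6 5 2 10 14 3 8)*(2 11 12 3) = (0 13 4 6 5 11 12 3 8)(2 10 14) = [13, 1, 10, 8, 6, 11, 5, 7, 0, 9, 14, 12, 3, 4, 2]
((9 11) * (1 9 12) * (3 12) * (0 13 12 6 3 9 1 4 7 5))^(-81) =(0 4)(3 6)(5 12)(7 13)(9 11) =[4, 1, 2, 6, 0, 12, 3, 13, 8, 11, 10, 9, 5, 7]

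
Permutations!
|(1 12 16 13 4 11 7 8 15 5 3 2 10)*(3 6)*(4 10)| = 45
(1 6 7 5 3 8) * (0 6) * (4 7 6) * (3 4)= (0 3 8 1)(4 7 5)= [3, 0, 2, 8, 7, 4, 6, 5, 1]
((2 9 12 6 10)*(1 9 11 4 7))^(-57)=[0, 11, 12, 3, 10, 5, 1, 2, 8, 4, 9, 6, 7]=(1 11 6)(2 12 7)(4 10 9)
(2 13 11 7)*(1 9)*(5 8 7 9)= (1 5 8 7 2 13 11 9)= [0, 5, 13, 3, 4, 8, 6, 2, 7, 1, 10, 9, 12, 11]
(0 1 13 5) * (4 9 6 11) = (0 1 13 5)(4 9 6 11) = [1, 13, 2, 3, 9, 0, 11, 7, 8, 6, 10, 4, 12, 5]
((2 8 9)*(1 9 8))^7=(1 9 2)=[0, 9, 1, 3, 4, 5, 6, 7, 8, 2]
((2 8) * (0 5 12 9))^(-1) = [9, 1, 8, 3, 4, 0, 6, 7, 2, 12, 10, 11, 5] = (0 9 12 5)(2 8)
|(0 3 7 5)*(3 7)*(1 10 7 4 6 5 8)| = |(0 4 6 5)(1 10 7 8)| = 4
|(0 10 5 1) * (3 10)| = 5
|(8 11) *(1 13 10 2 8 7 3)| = 8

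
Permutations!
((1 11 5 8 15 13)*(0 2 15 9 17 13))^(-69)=(1 11 5 8 9 17 13)=[0, 11, 2, 3, 4, 8, 6, 7, 9, 17, 10, 5, 12, 1, 14, 15, 16, 13]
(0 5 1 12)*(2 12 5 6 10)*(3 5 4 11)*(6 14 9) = [14, 4, 12, 5, 11, 1, 10, 7, 8, 6, 2, 3, 0, 13, 9] = (0 14 9 6 10 2 12)(1 4 11 3 5)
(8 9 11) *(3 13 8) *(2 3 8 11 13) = [0, 1, 3, 2, 4, 5, 6, 7, 9, 13, 10, 8, 12, 11] = (2 3)(8 9 13 11)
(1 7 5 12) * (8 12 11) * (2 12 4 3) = (1 7 5 11 8 4 3 2 12) = [0, 7, 12, 2, 3, 11, 6, 5, 4, 9, 10, 8, 1]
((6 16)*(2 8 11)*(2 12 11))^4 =(16) =[0, 1, 2, 3, 4, 5, 6, 7, 8, 9, 10, 11, 12, 13, 14, 15, 16]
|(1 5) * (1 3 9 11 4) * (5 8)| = |(1 8 5 3 9 11 4)| = 7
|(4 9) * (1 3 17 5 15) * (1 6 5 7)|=12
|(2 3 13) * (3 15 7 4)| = |(2 15 7 4 3 13)| = 6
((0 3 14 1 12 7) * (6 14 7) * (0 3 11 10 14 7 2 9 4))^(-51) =[2, 11, 6, 12, 3, 5, 14, 1, 8, 7, 4, 9, 10, 13, 0] =(0 2 6 14)(1 11 9 7)(3 12 10 4)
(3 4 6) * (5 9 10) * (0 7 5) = [7, 1, 2, 4, 6, 9, 3, 5, 8, 10, 0] = (0 7 5 9 10)(3 4 6)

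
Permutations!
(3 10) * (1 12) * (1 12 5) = (12)(1 5)(3 10) = [0, 5, 2, 10, 4, 1, 6, 7, 8, 9, 3, 11, 12]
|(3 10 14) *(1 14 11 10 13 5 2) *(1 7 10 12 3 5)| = 10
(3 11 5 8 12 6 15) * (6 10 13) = [0, 1, 2, 11, 4, 8, 15, 7, 12, 9, 13, 5, 10, 6, 14, 3] = (3 11 5 8 12 10 13 6 15)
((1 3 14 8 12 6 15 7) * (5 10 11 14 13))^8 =(1 12 10)(3 6 11)(5 7 8)(13 15 14) =[0, 12, 2, 6, 4, 7, 11, 8, 5, 9, 1, 3, 10, 15, 13, 14]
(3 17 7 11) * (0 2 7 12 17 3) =(0 2 7 11)(12 17) =[2, 1, 7, 3, 4, 5, 6, 11, 8, 9, 10, 0, 17, 13, 14, 15, 16, 12]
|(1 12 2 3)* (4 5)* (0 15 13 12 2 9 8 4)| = |(0 15 13 12 9 8 4 5)(1 2 3)| = 24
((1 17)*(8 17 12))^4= (17)= [0, 1, 2, 3, 4, 5, 6, 7, 8, 9, 10, 11, 12, 13, 14, 15, 16, 17]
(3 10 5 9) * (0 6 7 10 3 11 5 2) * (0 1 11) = (0 6 7 10 2 1 11 5 9) = [6, 11, 1, 3, 4, 9, 7, 10, 8, 0, 2, 5]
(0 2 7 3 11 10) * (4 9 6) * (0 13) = (0 2 7 3 11 10 13)(4 9 6) = [2, 1, 7, 11, 9, 5, 4, 3, 8, 6, 13, 10, 12, 0]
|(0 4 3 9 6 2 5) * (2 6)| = 6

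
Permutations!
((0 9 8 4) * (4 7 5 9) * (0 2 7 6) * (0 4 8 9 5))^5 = (9)(0 7 2 4 6 8) = [7, 1, 4, 3, 6, 5, 8, 2, 0, 9]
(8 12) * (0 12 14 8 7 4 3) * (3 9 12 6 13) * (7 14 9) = (0 6 13 3)(4 7)(8 9 12 14) = [6, 1, 2, 0, 7, 5, 13, 4, 9, 12, 10, 11, 14, 3, 8]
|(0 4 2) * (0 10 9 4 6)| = |(0 6)(2 10 9 4)| = 4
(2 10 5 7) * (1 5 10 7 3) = (10)(1 5 3)(2 7) = [0, 5, 7, 1, 4, 3, 6, 2, 8, 9, 10]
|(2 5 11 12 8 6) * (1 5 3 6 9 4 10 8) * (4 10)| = |(1 5 11 12)(2 3 6)(8 9 10)| = 12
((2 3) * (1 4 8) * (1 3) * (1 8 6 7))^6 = (8)(1 6)(4 7) = [0, 6, 2, 3, 7, 5, 1, 4, 8]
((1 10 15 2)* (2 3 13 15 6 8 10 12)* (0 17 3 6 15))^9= (0 17 3 13)(6 8 10 15)= [17, 1, 2, 13, 4, 5, 8, 7, 10, 9, 15, 11, 12, 0, 14, 6, 16, 3]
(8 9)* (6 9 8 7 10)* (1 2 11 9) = [0, 2, 11, 3, 4, 5, 1, 10, 8, 7, 6, 9] = (1 2 11 9 7 10 6)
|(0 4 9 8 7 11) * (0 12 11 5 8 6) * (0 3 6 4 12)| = 6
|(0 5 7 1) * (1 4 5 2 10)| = 12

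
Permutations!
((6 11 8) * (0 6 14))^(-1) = (0 14 8 11 6) = [14, 1, 2, 3, 4, 5, 0, 7, 11, 9, 10, 6, 12, 13, 8]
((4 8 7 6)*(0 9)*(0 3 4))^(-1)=[6, 1, 2, 9, 3, 5, 7, 8, 4, 0]=(0 6 7 8 4 3 9)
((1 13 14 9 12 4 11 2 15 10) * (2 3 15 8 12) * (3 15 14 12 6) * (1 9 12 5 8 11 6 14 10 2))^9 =(15)(1 10 6 12 8 13 9 3 4 14 5) =[0, 10, 2, 4, 14, 1, 12, 7, 13, 3, 6, 11, 8, 9, 5, 15]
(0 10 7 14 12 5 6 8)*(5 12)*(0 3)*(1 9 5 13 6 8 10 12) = (0 12 1 9 5 8 3)(6 10 7 14 13) = [12, 9, 2, 0, 4, 8, 10, 14, 3, 5, 7, 11, 1, 6, 13]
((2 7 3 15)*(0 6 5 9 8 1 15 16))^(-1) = (0 16 3 7 2 15 1 8 9 5 6) = [16, 8, 15, 7, 4, 6, 0, 2, 9, 5, 10, 11, 12, 13, 14, 1, 3]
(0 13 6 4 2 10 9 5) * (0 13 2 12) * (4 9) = (0 2 10 4 12)(5 13 6 9) = [2, 1, 10, 3, 12, 13, 9, 7, 8, 5, 4, 11, 0, 6]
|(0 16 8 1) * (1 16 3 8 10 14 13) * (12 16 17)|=10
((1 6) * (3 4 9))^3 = [0, 6, 2, 3, 4, 5, 1, 7, 8, 9] = (9)(1 6)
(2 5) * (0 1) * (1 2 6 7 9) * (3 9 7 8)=(0 2 5 6 8 3 9 1)=[2, 0, 5, 9, 4, 6, 8, 7, 3, 1]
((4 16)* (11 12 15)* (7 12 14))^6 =(16)(7 12 15 11 14) =[0, 1, 2, 3, 4, 5, 6, 12, 8, 9, 10, 14, 15, 13, 7, 11, 16]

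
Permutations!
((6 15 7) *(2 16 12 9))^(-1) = (2 9 12 16)(6 7 15) = [0, 1, 9, 3, 4, 5, 7, 15, 8, 12, 10, 11, 16, 13, 14, 6, 2]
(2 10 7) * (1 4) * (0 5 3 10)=(0 5 3 10 7 2)(1 4)=[5, 4, 0, 10, 1, 3, 6, 2, 8, 9, 7]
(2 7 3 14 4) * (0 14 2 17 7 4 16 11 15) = [14, 1, 4, 2, 17, 5, 6, 3, 8, 9, 10, 15, 12, 13, 16, 0, 11, 7] = (0 14 16 11 15)(2 4 17 7 3)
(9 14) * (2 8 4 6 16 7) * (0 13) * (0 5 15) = (0 13 5 15)(2 8 4 6 16 7)(9 14) = [13, 1, 8, 3, 6, 15, 16, 2, 4, 14, 10, 11, 12, 5, 9, 0, 7]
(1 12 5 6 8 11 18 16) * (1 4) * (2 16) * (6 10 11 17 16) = [0, 12, 6, 3, 1, 10, 8, 7, 17, 9, 11, 18, 5, 13, 14, 15, 4, 16, 2] = (1 12 5 10 11 18 2 6 8 17 16 4)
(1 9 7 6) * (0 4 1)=[4, 9, 2, 3, 1, 5, 0, 6, 8, 7]=(0 4 1 9 7 6)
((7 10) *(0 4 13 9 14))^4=(0 14 9 13 4)=[14, 1, 2, 3, 0, 5, 6, 7, 8, 13, 10, 11, 12, 4, 9]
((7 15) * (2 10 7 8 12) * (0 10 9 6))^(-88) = (0 7 8 2 6 10 15 12 9) = [7, 1, 6, 3, 4, 5, 10, 8, 2, 0, 15, 11, 9, 13, 14, 12]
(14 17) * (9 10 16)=(9 10 16)(14 17)=[0, 1, 2, 3, 4, 5, 6, 7, 8, 10, 16, 11, 12, 13, 17, 15, 9, 14]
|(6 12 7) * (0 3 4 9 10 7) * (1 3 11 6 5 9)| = 12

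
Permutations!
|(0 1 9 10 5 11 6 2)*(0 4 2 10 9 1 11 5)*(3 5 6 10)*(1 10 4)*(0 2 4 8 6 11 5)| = 6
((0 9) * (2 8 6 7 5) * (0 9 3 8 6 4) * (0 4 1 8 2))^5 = (9)(0 5 7 6 2 3)(1 8) = [5, 8, 3, 0, 4, 7, 2, 6, 1, 9]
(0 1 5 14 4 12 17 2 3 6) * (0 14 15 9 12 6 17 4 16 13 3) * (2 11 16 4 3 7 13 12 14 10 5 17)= (0 1 17 11 16 12 3 2)(4 6 10 5 15 9 14)(7 13)= [1, 17, 0, 2, 6, 15, 10, 13, 8, 14, 5, 16, 3, 7, 4, 9, 12, 11]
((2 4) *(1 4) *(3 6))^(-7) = (1 2 4)(3 6) = [0, 2, 4, 6, 1, 5, 3]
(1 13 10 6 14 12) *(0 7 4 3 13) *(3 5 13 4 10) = (0 7 10 6 14 12 1)(3 4 5 13) = [7, 0, 2, 4, 5, 13, 14, 10, 8, 9, 6, 11, 1, 3, 12]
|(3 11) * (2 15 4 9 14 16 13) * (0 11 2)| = 10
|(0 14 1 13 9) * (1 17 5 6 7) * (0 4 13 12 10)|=9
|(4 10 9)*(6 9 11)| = |(4 10 11 6 9)| = 5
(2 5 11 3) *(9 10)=(2 5 11 3)(9 10)=[0, 1, 5, 2, 4, 11, 6, 7, 8, 10, 9, 3]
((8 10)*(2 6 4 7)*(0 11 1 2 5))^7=[5, 11, 1, 3, 6, 7, 2, 4, 10, 9, 8, 0]=(0 5 7 4 6 2 1 11)(8 10)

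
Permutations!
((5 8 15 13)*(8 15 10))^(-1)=(5 13 15)(8 10)=[0, 1, 2, 3, 4, 13, 6, 7, 10, 9, 8, 11, 12, 15, 14, 5]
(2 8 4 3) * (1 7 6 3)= (1 7 6 3 2 8 4)= [0, 7, 8, 2, 1, 5, 3, 6, 4]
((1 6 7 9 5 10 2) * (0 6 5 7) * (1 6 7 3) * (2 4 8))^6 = (0 10 7 4 9 8 3 2 1 6 5) = [10, 6, 1, 2, 9, 0, 5, 4, 3, 8, 7]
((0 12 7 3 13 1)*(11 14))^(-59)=(0 12 7 3 13 1)(11 14)=[12, 0, 2, 13, 4, 5, 6, 3, 8, 9, 10, 14, 7, 1, 11]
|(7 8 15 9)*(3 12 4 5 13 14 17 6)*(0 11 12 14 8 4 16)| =|(0 11 12 16)(3 14 17 6)(4 5 13 8 15 9 7)| =28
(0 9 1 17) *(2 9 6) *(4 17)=(0 6 2 9 1 4 17)=[6, 4, 9, 3, 17, 5, 2, 7, 8, 1, 10, 11, 12, 13, 14, 15, 16, 0]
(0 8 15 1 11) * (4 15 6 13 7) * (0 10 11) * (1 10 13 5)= (0 8 6 5 1)(4 15 10 11 13 7)= [8, 0, 2, 3, 15, 1, 5, 4, 6, 9, 11, 13, 12, 7, 14, 10]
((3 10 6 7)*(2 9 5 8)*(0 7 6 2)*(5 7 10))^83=(0 9 5 10 7 8 2 3)=[9, 1, 3, 0, 4, 10, 6, 8, 2, 5, 7]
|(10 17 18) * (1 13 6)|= |(1 13 6)(10 17 18)|= 3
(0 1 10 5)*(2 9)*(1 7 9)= (0 7 9 2 1 10 5)= [7, 10, 1, 3, 4, 0, 6, 9, 8, 2, 5]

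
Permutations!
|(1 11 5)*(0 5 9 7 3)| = |(0 5 1 11 9 7 3)| = 7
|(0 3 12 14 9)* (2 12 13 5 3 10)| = 6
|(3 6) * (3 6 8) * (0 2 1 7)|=4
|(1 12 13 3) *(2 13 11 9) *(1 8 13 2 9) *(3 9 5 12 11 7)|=|(1 11)(3 8 13 9 5 12 7)|=14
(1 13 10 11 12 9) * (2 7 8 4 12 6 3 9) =(1 13 10 11 6 3 9)(2 7 8 4 12) =[0, 13, 7, 9, 12, 5, 3, 8, 4, 1, 11, 6, 2, 10]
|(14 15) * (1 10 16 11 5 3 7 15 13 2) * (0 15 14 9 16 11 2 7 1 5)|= 30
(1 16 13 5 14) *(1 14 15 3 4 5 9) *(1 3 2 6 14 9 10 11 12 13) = (1 16)(2 6 14 9 3 4 5 15)(10 11 12 13) = [0, 16, 6, 4, 5, 15, 14, 7, 8, 3, 11, 12, 13, 10, 9, 2, 1]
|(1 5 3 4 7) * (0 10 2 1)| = 8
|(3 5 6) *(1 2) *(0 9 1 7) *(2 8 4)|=|(0 9 1 8 4 2 7)(3 5 6)|=21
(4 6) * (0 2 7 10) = (0 2 7 10)(4 6) = [2, 1, 7, 3, 6, 5, 4, 10, 8, 9, 0]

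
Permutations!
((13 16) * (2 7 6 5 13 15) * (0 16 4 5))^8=(0 15 7)(2 6 16)(4 13 5)=[15, 1, 6, 3, 13, 4, 16, 0, 8, 9, 10, 11, 12, 5, 14, 7, 2]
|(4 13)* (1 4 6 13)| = 2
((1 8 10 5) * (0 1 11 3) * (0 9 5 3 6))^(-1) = (0 6 11 5 9 3 10 8 1) = [6, 0, 2, 10, 4, 9, 11, 7, 1, 3, 8, 5]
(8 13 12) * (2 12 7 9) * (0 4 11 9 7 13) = (13)(0 4 11 9 2 12 8) = [4, 1, 12, 3, 11, 5, 6, 7, 0, 2, 10, 9, 8, 13]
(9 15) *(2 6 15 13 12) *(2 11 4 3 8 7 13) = [0, 1, 6, 8, 3, 5, 15, 13, 7, 2, 10, 4, 11, 12, 14, 9] = (2 6 15 9)(3 8 7 13 12 11 4)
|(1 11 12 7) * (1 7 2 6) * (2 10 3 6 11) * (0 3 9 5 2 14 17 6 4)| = |(0 3 4)(1 14 17 6)(2 11 12 10 9 5)| = 12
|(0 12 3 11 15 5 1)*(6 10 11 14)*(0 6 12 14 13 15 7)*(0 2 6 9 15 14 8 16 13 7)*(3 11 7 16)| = |(0 8 3 16 13 14 12 11)(1 9 15 5)(2 6 10 7)| = 8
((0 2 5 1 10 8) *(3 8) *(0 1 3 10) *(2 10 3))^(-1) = (0 1 8 3 10)(2 5) = [1, 8, 5, 10, 4, 2, 6, 7, 3, 9, 0]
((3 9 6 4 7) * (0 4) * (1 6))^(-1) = (0 6 1 9 3 7 4) = [6, 9, 2, 7, 0, 5, 1, 4, 8, 3]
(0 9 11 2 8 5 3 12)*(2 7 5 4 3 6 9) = (0 2 8 4 3 12)(5 6 9 11 7) = [2, 1, 8, 12, 3, 6, 9, 5, 4, 11, 10, 7, 0]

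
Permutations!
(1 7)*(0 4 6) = [4, 7, 2, 3, 6, 5, 0, 1] = (0 4 6)(1 7)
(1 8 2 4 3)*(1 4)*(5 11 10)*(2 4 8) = (1 2)(3 8 4)(5 11 10) = [0, 2, 1, 8, 3, 11, 6, 7, 4, 9, 5, 10]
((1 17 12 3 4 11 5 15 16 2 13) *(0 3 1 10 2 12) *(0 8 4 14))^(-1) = (0 14 3)(1 12 16 15 5 11 4 8 17)(2 10 13) = [14, 12, 10, 0, 8, 11, 6, 7, 17, 9, 13, 4, 16, 2, 3, 5, 15, 1]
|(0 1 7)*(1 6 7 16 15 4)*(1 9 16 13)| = 12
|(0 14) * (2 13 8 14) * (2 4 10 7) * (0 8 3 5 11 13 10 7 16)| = |(0 4 7 2 10 16)(3 5 11 13)(8 14)| = 12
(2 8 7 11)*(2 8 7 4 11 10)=(2 7 10)(4 11 8)=[0, 1, 7, 3, 11, 5, 6, 10, 4, 9, 2, 8]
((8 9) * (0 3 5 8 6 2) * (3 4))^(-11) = (0 9 3 2 8 4 6 5) = [9, 1, 8, 2, 6, 0, 5, 7, 4, 3]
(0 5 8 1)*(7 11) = (0 5 8 1)(7 11) = [5, 0, 2, 3, 4, 8, 6, 11, 1, 9, 10, 7]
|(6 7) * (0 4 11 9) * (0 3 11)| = 6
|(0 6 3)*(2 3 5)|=5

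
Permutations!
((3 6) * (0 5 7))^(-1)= (0 7 5)(3 6)= [7, 1, 2, 6, 4, 0, 3, 5]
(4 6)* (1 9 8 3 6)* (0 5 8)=[5, 9, 2, 6, 1, 8, 4, 7, 3, 0]=(0 5 8 3 6 4 1 9)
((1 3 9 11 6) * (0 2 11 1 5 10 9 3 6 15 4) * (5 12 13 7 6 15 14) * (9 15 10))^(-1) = (0 4 15 10 1 9 5 14 11 2)(6 7 13 12) = [4, 9, 0, 3, 15, 14, 7, 13, 8, 5, 1, 2, 6, 12, 11, 10]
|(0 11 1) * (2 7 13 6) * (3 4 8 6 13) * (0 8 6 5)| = |(13)(0 11 1 8 5)(2 7 3 4 6)| = 5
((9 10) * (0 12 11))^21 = (12)(9 10) = [0, 1, 2, 3, 4, 5, 6, 7, 8, 10, 9, 11, 12]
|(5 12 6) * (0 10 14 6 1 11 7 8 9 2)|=12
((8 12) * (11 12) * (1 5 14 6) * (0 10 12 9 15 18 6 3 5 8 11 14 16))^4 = (0 9 1 5 12 18 14)(3 10 15 8 16 11 6) = [9, 5, 2, 10, 4, 12, 3, 7, 16, 1, 15, 6, 18, 13, 0, 8, 11, 17, 14]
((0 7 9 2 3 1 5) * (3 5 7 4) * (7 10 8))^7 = (0 9 10 4 2 8 3 5 7 1) = [9, 0, 8, 5, 2, 7, 6, 1, 3, 10, 4]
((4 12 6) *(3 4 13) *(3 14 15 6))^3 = (6 15 14 13) = [0, 1, 2, 3, 4, 5, 15, 7, 8, 9, 10, 11, 12, 6, 13, 14]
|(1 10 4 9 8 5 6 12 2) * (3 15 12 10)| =|(1 3 15 12 2)(4 9 8 5 6 10)| =30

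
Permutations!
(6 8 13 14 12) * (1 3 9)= (1 3 9)(6 8 13 14 12)= [0, 3, 2, 9, 4, 5, 8, 7, 13, 1, 10, 11, 6, 14, 12]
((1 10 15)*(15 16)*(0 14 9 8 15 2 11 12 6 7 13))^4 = (0 15 2 7 9 10 12)(1 11 13 8 16 6 14) = [15, 11, 7, 3, 4, 5, 14, 9, 16, 10, 12, 13, 0, 8, 1, 2, 6]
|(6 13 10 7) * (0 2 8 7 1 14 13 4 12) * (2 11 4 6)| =|(0 11 4 12)(1 14 13 10)(2 8 7)| =12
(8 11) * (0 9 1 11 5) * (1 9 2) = (0 2 1 11 8 5) = [2, 11, 1, 3, 4, 0, 6, 7, 5, 9, 10, 8]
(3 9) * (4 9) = (3 4 9) = [0, 1, 2, 4, 9, 5, 6, 7, 8, 3]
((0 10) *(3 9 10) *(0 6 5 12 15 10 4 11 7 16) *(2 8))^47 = [7, 1, 8, 16, 3, 15, 12, 4, 2, 0, 5, 9, 10, 13, 14, 6, 11] = (0 7 4 3 16 11 9)(2 8)(5 15 6 12 10)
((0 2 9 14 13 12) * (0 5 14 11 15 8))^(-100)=[9, 1, 11, 3, 4, 5, 6, 7, 2, 15, 10, 8, 12, 13, 14, 0]=(0 9 15)(2 11 8)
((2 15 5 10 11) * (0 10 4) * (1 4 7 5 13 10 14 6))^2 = (0 6 4 14 1)(2 13 11 15 10) = [6, 0, 13, 3, 14, 5, 4, 7, 8, 9, 2, 15, 12, 11, 1, 10]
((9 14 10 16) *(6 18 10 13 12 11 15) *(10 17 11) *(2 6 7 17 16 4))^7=(2 12 9 6 10 14 18 4 13 16)(7 15 11 17)=[0, 1, 12, 3, 13, 5, 10, 15, 8, 6, 14, 17, 9, 16, 18, 11, 2, 7, 4]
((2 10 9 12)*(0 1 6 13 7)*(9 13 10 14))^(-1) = [7, 0, 12, 3, 4, 5, 1, 13, 8, 14, 6, 11, 9, 10, 2] = (0 7 13 10 6 1)(2 12 9 14)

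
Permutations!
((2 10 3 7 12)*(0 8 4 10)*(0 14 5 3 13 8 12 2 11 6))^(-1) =(0 6 11 12)(2 7 3 5 14)(4 8 13 10) =[6, 1, 7, 5, 8, 14, 11, 3, 13, 9, 4, 12, 0, 10, 2]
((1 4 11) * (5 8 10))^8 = (1 11 4)(5 10 8) = [0, 11, 2, 3, 1, 10, 6, 7, 5, 9, 8, 4]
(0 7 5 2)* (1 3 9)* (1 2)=(0 7 5 1 3 9 2)=[7, 3, 0, 9, 4, 1, 6, 5, 8, 2]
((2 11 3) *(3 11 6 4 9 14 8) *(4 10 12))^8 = (2 3 8 14 9 4 12 10 6) = [0, 1, 3, 8, 12, 5, 2, 7, 14, 4, 6, 11, 10, 13, 9]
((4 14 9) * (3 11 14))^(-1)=(3 4 9 14 11)=[0, 1, 2, 4, 9, 5, 6, 7, 8, 14, 10, 3, 12, 13, 11]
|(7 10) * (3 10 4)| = |(3 10 7 4)| = 4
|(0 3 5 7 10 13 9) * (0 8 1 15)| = 10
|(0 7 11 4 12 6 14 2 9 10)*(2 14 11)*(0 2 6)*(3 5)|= 6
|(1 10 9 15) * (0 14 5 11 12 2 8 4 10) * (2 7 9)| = 36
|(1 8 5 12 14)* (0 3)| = |(0 3)(1 8 5 12 14)| = 10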